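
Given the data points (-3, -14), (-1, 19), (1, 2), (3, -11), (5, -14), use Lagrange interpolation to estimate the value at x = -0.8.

Lagrange interpolation formula:
P(x) = Σ yᵢ × Lᵢ(x)
where Lᵢ(x) = Π_{j≠i} (x - xⱼ)/(xᵢ - xⱼ)

L_0(-0.8) = (-0.8 - (-1))/(-3 - (-1)) × (-0.8 - 1)/(-3 - 1) × (-0.8 - 3)/(-3 - 3) × (-0.8 - 5)/(-3 - 5) = -0.020662
L_1(-0.8) = (-0.8 - (-3))/(-1 - (-3)) × (-0.8 - 1)/(-1 - 1) × (-0.8 - 3)/(-1 - 3) × (-0.8 - 5)/(-1 - 5) = 0.909150
L_2(-0.8) = (-0.8 - (-3))/(1 - (-3)) × (-0.8 - (-1))/(1 - (-1)) × (-0.8 - 3)/(1 - 3) × (-0.8 - 5)/(1 - 5) = 0.151525
L_3(-0.8) = (-0.8 - (-3))/(3 - (-3)) × (-0.8 - (-1))/(3 - (-1)) × (-0.8 - 1)/(3 - 1) × (-0.8 - 5)/(3 - 5) = -0.047850
L_4(-0.8) = (-0.8 - (-3))/(5 - (-3)) × (-0.8 - (-1))/(5 - (-1)) × (-0.8 - 1)/(5 - 1) × (-0.8 - 3)/(5 - 3) = 0.007837

P(-0.8) = (-14)×L_0(-0.8) + 19×L_1(-0.8) + 2×L_2(-0.8) + (-11)×L_3(-0.8) + (-14)×L_4(-0.8)
P(-0.8) = 18.282800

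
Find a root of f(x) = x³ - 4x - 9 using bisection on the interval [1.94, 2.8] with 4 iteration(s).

f(x) = x³ - 4x - 9
Initial interval: [1.94, 2.8]

Iteration 1:
  c_1 = (1.940000 + 2.800000)/2 = 2.370000
  f(c_1) = f(2.370000) = -5.167947
  f(a) × f(c) ≥ 0, new interval: [2.370000, 2.800000]
Iteration 2:
  c_2 = (2.370000 + 2.800000)/2 = 2.585000
  f(c_2) = f(2.585000) = -2.066448
  f(a) × f(c) ≥ 0, new interval: [2.585000, 2.800000]
Iteration 3:
  c_3 = (2.585000 + 2.800000)/2 = 2.692500
  f(c_3) = f(2.692500) = -0.250570
  f(a) × f(c) ≥ 0, new interval: [2.692500, 2.800000]
Iteration 4:
  c_4 = (2.692500 + 2.800000)/2 = 2.746250
  f(c_4) = f(2.746250) = 0.726913
  f(a) × f(c) < 0, new interval: [2.692500, 2.746250]

After 4 iteration(s), the approximation is c_4 = 2.746250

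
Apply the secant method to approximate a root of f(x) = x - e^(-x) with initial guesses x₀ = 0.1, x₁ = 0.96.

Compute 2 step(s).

f(x) = x - e^(-x)
x₀ = 0.1, x₁ = 0.96

Secant formula: x_{n+1} = x_n - f(x_n)(x_n - x_{n-1})/(f(x_n) - f(x_{n-1}))

Iteration 1:
  f(0.100000) = -0.804837
  f(0.960000) = 0.577107
  x_2 = 0.960000 - 0.577107×(0.960000 - 0.100000)/(0.577107 - (-0.804837))
       = 0.600860
Iteration 2:
  f(0.960000) = 0.577107
  f(0.600860) = 0.052520
  x_3 = 0.600860 - 0.052520×(0.600860 - 0.960000)/(0.052520 - 0.577107)
       = 0.564904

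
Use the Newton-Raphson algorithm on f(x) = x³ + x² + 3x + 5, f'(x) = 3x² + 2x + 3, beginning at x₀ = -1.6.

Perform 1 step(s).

f(x) = x³ + x² + 3x + 5
f'(x) = 3x² + 2x + 3
x₀ = -1.6

Newton-Raphson formula: x_{n+1} = x_n - f(x_n)/f'(x_n)

Iteration 1:
  f(-1.600000) = -1.336000
  f'(-1.600000) = 7.480000
  x_1 = -1.600000 - (-1.336000)/7.480000 = -1.421390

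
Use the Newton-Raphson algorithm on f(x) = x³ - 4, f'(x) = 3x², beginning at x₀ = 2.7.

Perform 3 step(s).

f(x) = x³ - 4
f'(x) = 3x²
x₀ = 2.7

Newton-Raphson formula: x_{n+1} = x_n - f(x_n)/f'(x_n)

Iteration 1:
  f(2.700000) = 15.683000
  f'(2.700000) = 21.870000
  x_1 = 2.700000 - 15.683000/21.870000 = 1.982899
Iteration 2:
  f(1.982899) = 3.796537
  f'(1.982899) = 11.795665
  x_2 = 1.982899 - 3.796537/11.795665 = 1.661040
Iteration 3:
  f(1.661040) = 0.582901
  f'(1.661040) = 8.277164
  x_3 = 1.661040 - 0.582901/8.277164 = 1.590617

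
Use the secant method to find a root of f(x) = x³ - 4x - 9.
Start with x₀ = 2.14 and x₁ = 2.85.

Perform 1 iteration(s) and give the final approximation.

f(x) = x³ - 4x - 9
x₀ = 2.14, x₁ = 2.85

Secant formula: x_{n+1} = x_n - f(x_n)(x_n - x_{n-1})/(f(x_n) - f(x_{n-1}))

Iteration 1:
  f(2.140000) = -7.759656
  f(2.850000) = 2.749125
  x_2 = 2.850000 - 2.749125×(2.850000 - 2.140000)/(2.749125 - (-7.759656))
       = 2.664262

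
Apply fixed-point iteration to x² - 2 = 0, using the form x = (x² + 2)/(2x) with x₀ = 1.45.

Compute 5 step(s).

Equation: x² - 2 = 0
Fixed-point form: x = (x² + 2)/(2x)
x₀ = 1.45

x_1 = g(1.450000) = 1.414655
x_2 = g(1.414655) = 1.414214
x_3 = g(1.414214) = 1.414214
x_4 = g(1.414214) = 1.414214
x_5 = g(1.414214) = 1.414214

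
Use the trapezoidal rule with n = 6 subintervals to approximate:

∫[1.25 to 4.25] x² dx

f(x) = x²
a = 1.25, b = 4.25, n = 6
h = (b - a)/n = 0.500000

Trapezoidal rule: (h/2)[f(x₀) + 2f(x₁) + 2f(x₂) + ... + f(xₙ)]

x_0 = 1.2500, f(x_0) = 1.562500, coefficient = 1
x_1 = 1.7500, f(x_1) = 3.062500, coefficient = 2
x_2 = 2.2500, f(x_2) = 5.062500, coefficient = 2
x_3 = 2.7500, f(x_3) = 7.562500, coefficient = 2
x_4 = 3.2500, f(x_4) = 10.562500, coefficient = 2
x_5 = 3.7500, f(x_5) = 14.062500, coefficient = 2
x_6 = 4.2500, f(x_6) = 18.062500, coefficient = 1

I ≈ (0.500000/2) × 100.250000 = 25.062500
Exact value: 24.937500
Error: 0.125000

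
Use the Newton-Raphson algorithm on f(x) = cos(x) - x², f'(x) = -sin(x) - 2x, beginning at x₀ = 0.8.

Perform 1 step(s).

f(x) = cos(x) - x²
f'(x) = -sin(x) - 2x
x₀ = 0.8

Newton-Raphson formula: x_{n+1} = x_n - f(x_n)/f'(x_n)

Iteration 1:
  f(0.800000) = 0.056707
  f'(0.800000) = -2.317356
  x_1 = 0.800000 - 0.056707/(-2.317356) = 0.824470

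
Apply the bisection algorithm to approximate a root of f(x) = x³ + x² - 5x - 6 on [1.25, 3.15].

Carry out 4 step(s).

f(x) = x³ + x² - 5x - 6
Initial interval: [1.25, 3.15]

Iteration 1:
  c_1 = (1.250000 + 3.150000)/2 = 2.200000
  f(c_1) = f(2.200000) = -1.512000
  f(a) × f(c) ≥ 0, new interval: [2.200000, 3.150000]
Iteration 2:
  c_2 = (2.200000 + 3.150000)/2 = 2.675000
  f(c_2) = f(2.675000) = 6.921922
  f(a) × f(c) < 0, new interval: [2.200000, 2.675000]
Iteration 3:
  c_3 = (2.200000 + 2.675000)/2 = 2.437500
  f(c_3) = f(2.437500) = 2.236084
  f(a) × f(c) < 0, new interval: [2.200000, 2.437500]
Iteration 4:
  c_4 = (2.200000 + 2.437500)/2 = 2.318750
  f(c_4) = f(2.318750) = 0.249846
  f(a) × f(c) < 0, new interval: [2.200000, 2.318750]

After 4 iteration(s), the approximation is c_4 = 2.318750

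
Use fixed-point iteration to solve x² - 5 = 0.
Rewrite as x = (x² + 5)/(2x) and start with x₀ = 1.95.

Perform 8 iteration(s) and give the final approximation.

Equation: x² - 5 = 0
Fixed-point form: x = (x² + 5)/(2x)
x₀ = 1.95

x_1 = g(1.950000) = 2.257051
x_2 = g(2.257051) = 2.236166
x_3 = g(2.236166) = 2.236068
x_4 = g(2.236068) = 2.236068
x_5 = g(2.236068) = 2.236068
x_6 = g(2.236068) = 2.236068
x_7 = g(2.236068) = 2.236068
x_8 = g(2.236068) = 2.236068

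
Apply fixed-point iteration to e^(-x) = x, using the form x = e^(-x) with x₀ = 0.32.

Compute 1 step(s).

Equation: e^(-x) = x
Fixed-point form: x = e^(-x)
x₀ = 0.32

x_1 = g(0.320000) = 0.726149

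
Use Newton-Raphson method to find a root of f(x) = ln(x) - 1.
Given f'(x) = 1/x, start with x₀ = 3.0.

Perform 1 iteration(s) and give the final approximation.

f(x) = ln(x) - 1
f'(x) = 1/x
x₀ = 3.0

Newton-Raphson formula: x_{n+1} = x_n - f(x_n)/f'(x_n)

Iteration 1:
  f(3.000000) = 0.098612
  f'(3.000000) = 0.333333
  x_1 = 3.000000 - 0.098612/0.333333 = 2.704163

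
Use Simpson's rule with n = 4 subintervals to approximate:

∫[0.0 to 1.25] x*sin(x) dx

f(x) = x*sin(x)
a = 0.0, b = 1.25, n = 4
h = (b - a)/n = 0.312500

Simpson's rule: (h/3)[f(x₀) + 4f(x₁) + 2f(x₂) + ... + f(xₙ)]

x_0 = 0.0000, f(x_0) = 0.000000, coefficient = 1
x_1 = 0.3125, f(x_1) = 0.096075, coefficient = 4
x_2 = 0.6250, f(x_2) = 0.365686, coefficient = 2
x_3 = 0.9375, f(x_3) = 0.755701, coefficient = 4
x_4 = 1.2500, f(x_4) = 1.186231, coefficient = 1

I ≈ (0.312500/3) × 5.324705 = 0.554657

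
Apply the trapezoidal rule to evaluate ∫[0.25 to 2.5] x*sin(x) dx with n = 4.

f(x) = x*sin(x)
a = 0.25, b = 2.5, n = 4
h = (b - a)/n = 0.562500

Trapezoidal rule: (h/2)[f(x₀) + 2f(x₁) + 2f(x₂) + ... + f(xₙ)]

x_0 = 0.2500, f(x_0) = 0.061851, coefficient = 1
x_1 = 0.8125, f(x_1) = 0.589882, coefficient = 2
x_2 = 1.3750, f(x_2) = 1.348728, coefficient = 2
x_3 = 1.9375, f(x_3) = 1.808684, coefficient = 2
x_4 = 2.5000, f(x_4) = 1.496180, coefficient = 1

I ≈ (0.562500/2) × 9.052619 = 2.546049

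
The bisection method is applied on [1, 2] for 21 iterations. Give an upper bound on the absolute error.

Bisection error bound: |error| ≤ (b-a)/2^n
|error| ≤ (2 - 1)/2^21 = 1/2^21
|error| ≤ 0.0000004768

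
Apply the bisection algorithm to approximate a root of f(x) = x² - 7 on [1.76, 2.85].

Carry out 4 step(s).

f(x) = x² - 7
Initial interval: [1.76, 2.85]

Iteration 1:
  c_1 = (1.760000 + 2.850000)/2 = 2.305000
  f(c_1) = f(2.305000) = -1.686975
  f(a) × f(c) ≥ 0, new interval: [2.305000, 2.850000]
Iteration 2:
  c_2 = (2.305000 + 2.850000)/2 = 2.577500
  f(c_2) = f(2.577500) = -0.356494
  f(a) × f(c) ≥ 0, new interval: [2.577500, 2.850000]
Iteration 3:
  c_3 = (2.577500 + 2.850000)/2 = 2.713750
  f(c_3) = f(2.713750) = 0.364439
  f(a) × f(c) < 0, new interval: [2.577500, 2.713750]
Iteration 4:
  c_4 = (2.577500 + 2.713750)/2 = 2.645625
  f(c_4) = f(2.645625) = -0.000668
  f(a) × f(c) ≥ 0, new interval: [2.645625, 2.713750]

After 4 iteration(s), the approximation is c_4 = 2.645625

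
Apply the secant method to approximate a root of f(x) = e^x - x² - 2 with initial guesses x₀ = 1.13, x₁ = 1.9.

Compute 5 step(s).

f(x) = e^x - x² - 2
x₀ = 1.13, x₁ = 1.9

Secant formula: x_{n+1} = x_n - f(x_n)(x_n - x_{n-1})/(f(x_n) - f(x_{n-1}))

Iteration 1:
  f(1.130000) = -0.181243
  f(1.900000) = 1.075894
  x_2 = 1.900000 - 1.075894×(1.900000 - 1.130000)/(1.075894 - (-0.181243))
       = 1.241012
Iteration 2:
  f(1.900000) = 1.075894
  f(1.241012) = -0.080998
  x_3 = 1.241012 - (-0.080998)×(1.241012 - 1.900000)/(-0.080998 - 1.075894)
       = 1.287150
Iteration 3:
  f(1.241012) = -0.080998
  f(1.287150) = -0.034307
  x_4 = 1.287150 - (-0.034307)×(1.287150 - 1.241012)/(-0.034307 - (-0.080998))
       = 1.321051
Iteration 4:
  f(1.287150) = -0.034307
  f(1.321051) = 0.002182
  x_5 = 1.321051 - 0.002182×(1.321051 - 1.287150)/(0.002182 - (-0.034307))
       = 1.319024
Iteration 5:
  f(1.321051) = 0.002182
  f(1.319024) = -0.000055
  x_6 = 1.319024 - (-0.000055)×(1.319024 - 1.321051)/(-0.000055 - 0.002182)
       = 1.319074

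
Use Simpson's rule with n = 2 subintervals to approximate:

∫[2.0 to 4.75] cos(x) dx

f(x) = cos(x)
a = 2.0, b = 4.75, n = 2
h = (b - a)/n = 1.375000

Simpson's rule: (h/3)[f(x₀) + 4f(x₁) + 2f(x₂) + ... + f(xₙ)]

x_0 = 2.0000, f(x_0) = -0.416147, coefficient = 1
x_1 = 3.3750, f(x_1) = -0.972884, coefficient = 4
x_2 = 4.7500, f(x_2) = 0.037602, coefficient = 1

I ≈ (1.375000/3) × -4.270080 = -1.957120
Exact value: -1.908590
Error: 0.048530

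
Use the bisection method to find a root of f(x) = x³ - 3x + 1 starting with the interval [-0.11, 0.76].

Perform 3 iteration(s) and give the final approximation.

f(x) = x³ - 3x + 1
Initial interval: [-0.11, 0.76]

Iteration 1:
  c_1 = (-0.110000 + 0.760000)/2 = 0.325000
  f(c_1) = f(0.325000) = 0.059328
  f(a) × f(c) ≥ 0, new interval: [0.325000, 0.760000]
Iteration 2:
  c_2 = (0.325000 + 0.760000)/2 = 0.542500
  f(c_2) = f(0.542500) = -0.467839
  f(a) × f(c) < 0, new interval: [0.325000, 0.542500]
Iteration 3:
  c_3 = (0.325000 + 0.542500)/2 = 0.433750
  f(c_3) = f(0.433750) = -0.219645
  f(a) × f(c) < 0, new interval: [0.325000, 0.433750]

After 3 iteration(s), the approximation is c_3 = 0.433750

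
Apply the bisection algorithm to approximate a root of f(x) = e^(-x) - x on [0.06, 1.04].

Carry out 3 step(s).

f(x) = e^(-x) - x
Initial interval: [0.06, 1.04]

Iteration 1:
  c_1 = (0.060000 + 1.040000)/2 = 0.550000
  f(c_1) = f(0.550000) = 0.026950
  f(a) × f(c) ≥ 0, new interval: [0.550000, 1.040000]
Iteration 2:
  c_2 = (0.550000 + 1.040000)/2 = 0.795000
  f(c_2) = f(0.795000) = -0.343419
  f(a) × f(c) < 0, new interval: [0.550000, 0.795000]
Iteration 3:
  c_3 = (0.550000 + 0.795000)/2 = 0.672500
  f(c_3) = f(0.672500) = -0.162069
  f(a) × f(c) < 0, new interval: [0.550000, 0.672500]

After 3 iteration(s), the approximation is c_3 = 0.672500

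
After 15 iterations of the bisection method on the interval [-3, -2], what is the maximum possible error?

Bisection error bound: |error| ≤ (b-a)/2^n
|error| ≤ (-2 - (-3))/2^15 = 1/2^15
|error| ≤ 0.0000305176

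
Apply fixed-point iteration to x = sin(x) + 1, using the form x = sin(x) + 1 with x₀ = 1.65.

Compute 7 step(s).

Equation: x = sin(x) + 1
Fixed-point form: x = sin(x) + 1
x₀ = 1.65

x_1 = g(1.650000) = 1.996865
x_2 = g(1.996865) = 1.910598
x_3 = g(1.910598) = 1.942821
x_4 = g(1.942821) = 1.931593
x_5 = g(1.931593) = 1.935616
x_6 = g(1.935616) = 1.934188
x_7 = g(1.934188) = 1.934697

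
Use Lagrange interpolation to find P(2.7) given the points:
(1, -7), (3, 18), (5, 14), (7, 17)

Lagrange interpolation formula:
P(x) = Σ yᵢ × Lᵢ(x)
where Lᵢ(x) = Π_{j≠i} (x - xⱼ)/(xᵢ - xⱼ)

L_0(2.7) = (2.7 - 3)/(1 - 3) × (2.7 - 5)/(1 - 5) × (2.7 - 7)/(1 - 7) = 0.061812
L_1(2.7) = (2.7 - 1)/(3 - 1) × (2.7 - 5)/(3 - 5) × (2.7 - 7)/(3 - 7) = 1.050812
L_2(2.7) = (2.7 - 1)/(5 - 1) × (2.7 - 3)/(5 - 3) × (2.7 - 7)/(5 - 7) = -0.137062
L_3(2.7) = (2.7 - 1)/(7 - 1) × (2.7 - 3)/(7 - 3) × (2.7 - 5)/(7 - 5) = 0.024437

P(2.7) = (-7)×L_0(2.7) + 18×L_1(2.7) + 14×L_2(2.7) + 17×L_3(2.7)
P(2.7) = 16.978500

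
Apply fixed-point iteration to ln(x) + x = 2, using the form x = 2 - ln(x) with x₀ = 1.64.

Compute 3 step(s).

Equation: ln(x) + x = 2
Fixed-point form: x = 2 - ln(x)
x₀ = 1.64

x_1 = g(1.640000) = 1.505304
x_2 = g(1.505304) = 1.591005
x_3 = g(1.591005) = 1.535634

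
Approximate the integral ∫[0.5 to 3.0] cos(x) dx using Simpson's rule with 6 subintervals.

f(x) = cos(x)
a = 0.5, b = 3.0, n = 6
h = (b - a)/n = 0.416667

Simpson's rule: (h/3)[f(x₀) + 4f(x₁) + 2f(x₂) + ... + f(xₙ)]

x_0 = 0.5000, f(x_0) = 0.877583, coefficient = 1
x_1 = 0.9167, f(x_1) = 0.608469, coefficient = 4
x_2 = 1.3333, f(x_2) = 0.235238, coefficient = 2
x_3 = 1.7500, f(x_3) = -0.178246, coefficient = 4
x_4 = 2.1667, f(x_4) = -0.561229, coefficient = 2
x_5 = 2.5833, f(x_5) = -0.848178, coefficient = 4
x_6 = 3.0000, f(x_6) = -0.989992, coefficient = 1

I ≈ (0.416667/3) × -2.436216 = -0.338363
Exact value: -0.338306
Error: 0.000058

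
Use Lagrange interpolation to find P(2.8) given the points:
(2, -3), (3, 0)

Lagrange interpolation formula:
P(x) = Σ yᵢ × Lᵢ(x)
where Lᵢ(x) = Π_{j≠i} (x - xⱼ)/(xᵢ - xⱼ)

L_0(2.8) = (2.8 - 3)/(2 - 3) = 0.200000
L_1(2.8) = (2.8 - 2)/(3 - 2) = 0.800000

P(2.8) = (-3)×L_0(2.8) + 0×L_1(2.8)
P(2.8) = -0.600000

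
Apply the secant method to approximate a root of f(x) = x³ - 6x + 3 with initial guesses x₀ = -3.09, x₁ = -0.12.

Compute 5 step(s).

f(x) = x³ - 6x + 3
x₀ = -3.09, x₁ = -0.12

Secant formula: x_{n+1} = x_n - f(x_n)(x_n - x_{n-1})/(f(x_n) - f(x_{n-1}))

Iteration 1:
  f(-3.090000) = -7.963629
  f(-0.120000) = 3.718272
  x_2 = -0.120000 - 3.718272×(-0.120000 - (-3.090000))/(3.718272 - (-7.963629))
       = -1.065331
Iteration 2:
  f(-0.120000) = 3.718272
  f(-1.065331) = 8.182911
  x_3 = -1.065331 - 8.182911×(-1.065331 - (-0.120000))/(8.182911 - 3.718272)
       = 0.667298
Iteration 3:
  f(-1.065331) = 8.182911
  f(0.667298) = -0.706647
  x_4 = 0.667298 - (-0.706647)×(0.667298 - (-1.065331))/(-0.706647 - 8.182911)
       = 0.529568
Iteration 4:
  f(0.667298) = -0.706647
  f(0.529568) = -0.028893
  x_5 = 0.529568 - (-0.028893)×(0.529568 - 0.667298)/(-0.028893 - (-0.706647))
       = 0.523696
Iteration 5:
  f(0.529568) = -0.028893
  f(0.523696) = 0.001451
  x_6 = 0.523696 - 0.001451×(0.523696 - 0.529568)/(0.001451 - (-0.028893))
       = 0.523977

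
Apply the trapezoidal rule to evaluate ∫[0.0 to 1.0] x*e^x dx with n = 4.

f(x) = x*e^x
a = 0.0, b = 1.0, n = 4
h = (b - a)/n = 0.250000

Trapezoidal rule: (h/2)[f(x₀) + 2f(x₁) + 2f(x₂) + ... + f(xₙ)]

x_0 = 0.0000, f(x_0) = 0.000000, coefficient = 1
x_1 = 0.2500, f(x_1) = 0.321006, coefficient = 2
x_2 = 0.5000, f(x_2) = 0.824361, coefficient = 2
x_3 = 0.7500, f(x_3) = 1.587750, coefficient = 2
x_4 = 1.0000, f(x_4) = 2.718282, coefficient = 1

I ≈ (0.250000/2) × 8.184516 = 1.023064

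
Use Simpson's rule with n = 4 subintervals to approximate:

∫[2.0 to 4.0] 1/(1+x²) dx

f(x) = 1/(1+x²)
a = 2.0, b = 4.0, n = 4
h = (b - a)/n = 0.500000

Simpson's rule: (h/3)[f(x₀) + 4f(x₁) + 2f(x₂) + ... + f(xₙ)]

x_0 = 2.0000, f(x_0) = 0.200000, coefficient = 1
x_1 = 2.5000, f(x_1) = 0.137931, coefficient = 4
x_2 = 3.0000, f(x_2) = 0.100000, coefficient = 2
x_3 = 3.5000, f(x_3) = 0.075472, coefficient = 4
x_4 = 4.0000, f(x_4) = 0.058824, coefficient = 1

I ≈ (0.500000/3) × 1.312434 = 0.218739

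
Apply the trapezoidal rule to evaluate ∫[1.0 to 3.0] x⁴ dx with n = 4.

f(x) = x⁴
a = 1.0, b = 3.0, n = 4
h = (b - a)/n = 0.500000

Trapezoidal rule: (h/2)[f(x₀) + 2f(x₁) + 2f(x₂) + ... + f(xₙ)]

x_0 = 1.0000, f(x_0) = 1.000000, coefficient = 1
x_1 = 1.5000, f(x_1) = 5.062500, coefficient = 2
x_2 = 2.0000, f(x_2) = 16.000000, coefficient = 2
x_3 = 2.5000, f(x_3) = 39.062500, coefficient = 2
x_4 = 3.0000, f(x_4) = 81.000000, coefficient = 1

I ≈ (0.500000/2) × 202.250000 = 50.562500
Exact value: 48.400000
Error: 2.162500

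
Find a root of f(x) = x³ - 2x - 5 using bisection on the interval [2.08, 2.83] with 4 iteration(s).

f(x) = x³ - 2x - 5
Initial interval: [2.08, 2.83]

Iteration 1:
  c_1 = (2.080000 + 2.830000)/2 = 2.455000
  f(c_1) = f(2.455000) = 4.886346
  f(a) × f(c) < 0, new interval: [2.080000, 2.455000]
Iteration 2:
  c_2 = (2.080000 + 2.455000)/2 = 2.267500
  f(c_2) = f(2.267500) = 2.123479
  f(a) × f(c) < 0, new interval: [2.080000, 2.267500]
Iteration 3:
  c_3 = (2.080000 + 2.267500)/2 = 2.173750
  f(c_3) = f(2.173750) = 0.923880
  f(a) × f(c) < 0, new interval: [2.080000, 2.173750]
Iteration 4:
  c_4 = (2.080000 + 2.173750)/2 = 2.126875
  f(c_4) = f(2.126875) = 0.367376
  f(a) × f(c) < 0, new interval: [2.080000, 2.126875]

After 4 iteration(s), the approximation is c_4 = 2.126875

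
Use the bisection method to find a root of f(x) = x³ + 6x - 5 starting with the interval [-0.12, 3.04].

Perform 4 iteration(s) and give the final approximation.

f(x) = x³ + 6x - 5
Initial interval: [-0.12, 3.04]

Iteration 1:
  c_1 = (-0.120000 + 3.040000)/2 = 1.460000
  f(c_1) = f(1.460000) = 6.872136
  f(a) × f(c) < 0, new interval: [-0.120000, 1.460000]
Iteration 2:
  c_2 = (-0.120000 + 1.460000)/2 = 0.670000
  f(c_2) = f(0.670000) = -0.679237
  f(a) × f(c) ≥ 0, new interval: [0.670000, 1.460000]
Iteration 3:
  c_3 = (0.670000 + 1.460000)/2 = 1.065000
  f(c_3) = f(1.065000) = 2.597950
  f(a) × f(c) < 0, new interval: [0.670000, 1.065000]
Iteration 4:
  c_4 = (0.670000 + 1.065000)/2 = 0.867500
  f(c_4) = f(0.867500) = 0.857843
  f(a) × f(c) < 0, new interval: [0.670000, 0.867500]

After 4 iteration(s), the approximation is c_4 = 0.867500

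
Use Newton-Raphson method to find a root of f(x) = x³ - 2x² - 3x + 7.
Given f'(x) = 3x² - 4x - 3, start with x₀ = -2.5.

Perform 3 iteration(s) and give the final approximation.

f(x) = x³ - 2x² - 3x + 7
f'(x) = 3x² - 4x - 3
x₀ = -2.5

Newton-Raphson formula: x_{n+1} = x_n - f(x_n)/f'(x_n)

Iteration 1:
  f(-2.500000) = -13.625000
  f'(-2.500000) = 25.750000
  x_1 = -2.500000 - (-13.625000)/25.750000 = -1.970874
Iteration 2:
  f(-1.970874) = -2.511616
  f'(-1.970874) = 16.536526
  x_2 = -1.970874 - (-2.511616)/16.536526 = -1.818991
Iteration 3:
  f(-1.818991) = -0.179028
  f'(-1.818991) = 14.202146
  x_3 = -1.818991 - (-0.179028)/14.202146 = -1.806385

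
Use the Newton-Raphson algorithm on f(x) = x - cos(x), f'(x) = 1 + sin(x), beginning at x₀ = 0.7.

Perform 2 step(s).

f(x) = x - cos(x)
f'(x) = 1 + sin(x)
x₀ = 0.7

Newton-Raphson formula: x_{n+1} = x_n - f(x_n)/f'(x_n)

Iteration 1:
  f(0.700000) = -0.064842
  f'(0.700000) = 1.644218
  x_1 = 0.700000 - (-0.064842)/1.644218 = 0.739436
Iteration 2:
  f(0.739436) = 0.000588
  f'(0.739436) = 1.673872
  x_2 = 0.739436 - 0.000588/1.673872 = 0.739085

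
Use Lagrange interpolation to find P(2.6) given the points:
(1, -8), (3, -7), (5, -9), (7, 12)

Lagrange interpolation formula:
P(x) = Σ yᵢ × Lᵢ(x)
where Lᵢ(x) = Π_{j≠i} (x - xⱼ)/(xᵢ - xⱼ)

L_0(2.6) = (2.6 - 3)/(1 - 3) × (2.6 - 5)/(1 - 5) × (2.6 - 7)/(1 - 7) = 0.088000
L_1(2.6) = (2.6 - 1)/(3 - 1) × (2.6 - 5)/(3 - 5) × (2.6 - 7)/(3 - 7) = 1.056000
L_2(2.6) = (2.6 - 1)/(5 - 1) × (2.6 - 3)/(5 - 3) × (2.6 - 7)/(5 - 7) = -0.176000
L_3(2.6) = (2.6 - 1)/(7 - 1) × (2.6 - 3)/(7 - 3) × (2.6 - 5)/(7 - 5) = 0.032000

P(2.6) = (-8)×L_0(2.6) + (-7)×L_1(2.6) + (-9)×L_2(2.6) + 12×L_3(2.6)
P(2.6) = -6.128000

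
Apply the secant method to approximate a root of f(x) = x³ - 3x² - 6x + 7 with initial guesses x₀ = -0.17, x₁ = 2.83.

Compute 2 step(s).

f(x) = x³ - 3x² - 6x + 7
x₀ = -0.17, x₁ = 2.83

Secant formula: x_{n+1} = x_n - f(x_n)(x_n - x_{n-1})/(f(x_n) - f(x_{n-1}))

Iteration 1:
  f(-0.170000) = 7.928387
  f(2.830000) = -11.341513
  x_2 = 2.830000 - (-11.341513)×(2.830000 - (-0.170000))/(-11.341513 - 7.928387)
       = 1.064317
Iteration 2:
  f(2.830000) = -11.341513
  f(1.064317) = -1.578585
  x_3 = 1.064317 - (-1.578585)×(1.064317 - 2.830000)/(-1.578585 - (-11.341513))
       = 0.778820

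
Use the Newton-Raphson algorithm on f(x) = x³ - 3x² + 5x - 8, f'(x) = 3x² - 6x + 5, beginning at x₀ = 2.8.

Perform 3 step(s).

f(x) = x³ - 3x² + 5x - 8
f'(x) = 3x² - 6x + 5
x₀ = 2.8

Newton-Raphson formula: x_{n+1} = x_n - f(x_n)/f'(x_n)

Iteration 1:
  f(2.800000) = 4.432000
  f'(2.800000) = 11.720000
  x_1 = 2.800000 - 4.432000/11.720000 = 2.421843
Iteration 2:
  f(2.421843) = 0.718137
  f'(2.421843) = 8.064913
  x_2 = 2.421843 - 0.718137/8.064913 = 2.332798
Iteration 3:
  f(2.332798) = 0.033115
  f'(2.332798) = 7.329054
  x_3 = 2.332798 - 0.033115/7.329054 = 2.328280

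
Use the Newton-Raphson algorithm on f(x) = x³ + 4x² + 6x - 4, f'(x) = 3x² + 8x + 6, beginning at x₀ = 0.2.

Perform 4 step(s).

f(x) = x³ + 4x² + 6x - 4
f'(x) = 3x² + 8x + 6
x₀ = 0.2

Newton-Raphson formula: x_{n+1} = x_n - f(x_n)/f'(x_n)

Iteration 1:
  f(0.200000) = -2.632000
  f'(0.200000) = 7.720000
  x_1 = 0.200000 - (-2.632000)/7.720000 = 0.540933
Iteration 2:
  f(0.540933) = 0.574310
  f'(0.540933) = 11.205286
  x_2 = 0.540933 - 0.574310/11.205286 = 0.489679
Iteration 3:
  f(0.489679) = 0.014636
  f'(0.489679) = 10.636791
  x_3 = 0.489679 - 0.014636/10.636791 = 0.488303
Iteration 4:
  f(0.488303) = 0.000010
  f'(0.488303) = 10.621746
  x_4 = 0.488303 - 0.000010/10.621746 = 0.488302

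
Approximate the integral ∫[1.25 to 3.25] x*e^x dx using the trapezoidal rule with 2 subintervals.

f(x) = x*e^x
a = 1.25, b = 3.25, n = 2
h = (b - a)/n = 1.000000

Trapezoidal rule: (h/2)[f(x₀) + 2f(x₁) + 2f(x₂) + ... + f(xₙ)]

x_0 = 1.2500, f(x_0) = 4.362929, coefficient = 1
x_1 = 2.2500, f(x_1) = 21.347406, coefficient = 2
x_2 = 3.2500, f(x_2) = 83.818605, coefficient = 1

I ≈ (1.000000/2) × 130.876345 = 65.438172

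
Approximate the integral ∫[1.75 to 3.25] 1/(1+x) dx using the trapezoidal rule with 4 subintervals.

f(x) = 1/(1+x)
a = 1.75, b = 3.25, n = 4
h = (b - a)/n = 0.375000

Trapezoidal rule: (h/2)[f(x₀) + 2f(x₁) + 2f(x₂) + ... + f(xₙ)]

x_0 = 1.7500, f(x_0) = 0.363636, coefficient = 1
x_1 = 2.1250, f(x_1) = 0.320000, coefficient = 2
x_2 = 2.5000, f(x_2) = 0.285714, coefficient = 2
x_3 = 2.8750, f(x_3) = 0.258065, coefficient = 2
x_4 = 3.2500, f(x_4) = 0.235294, coefficient = 1

I ≈ (0.375000/2) × 2.326488 = 0.436217
Exact value: 0.435318
Error: 0.000898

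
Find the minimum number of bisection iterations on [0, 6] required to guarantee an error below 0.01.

We need (b-a)/2^n ≤ 0.01
(6 - 0)/2^n ≤ 0.01
6/2^n ≤ 0.01
2^n ≥ 600
n ≥ log₂(600) = 9.23
n ≥ 10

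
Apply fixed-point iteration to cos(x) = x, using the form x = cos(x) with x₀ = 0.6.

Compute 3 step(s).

Equation: cos(x) = x
Fixed-point form: x = cos(x)
x₀ = 0.6

x_1 = g(0.600000) = 0.825336
x_2 = g(0.825336) = 0.678310
x_3 = g(0.678310) = 0.778634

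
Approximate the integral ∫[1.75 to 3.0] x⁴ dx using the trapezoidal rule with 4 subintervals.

f(x) = x⁴
a = 1.75, b = 3.0, n = 4
h = (b - a)/n = 0.312500

Trapezoidal rule: (h/2)[f(x₀) + 2f(x₁) + 2f(x₂) + ... + f(xₙ)]

x_0 = 1.7500, f(x_0) = 9.378906, coefficient = 1
x_1 = 2.0625, f(x_1) = 18.095718, coefficient = 2
x_2 = 2.3750, f(x_2) = 31.816650, coefficient = 2
x_3 = 2.6875, f(x_3) = 52.166763, coefficient = 2
x_4 = 3.0000, f(x_4) = 81.000000, coefficient = 1

I ≈ (0.312500/2) × 294.537170 = 46.021433
Exact value: 45.317383
Error: 0.704050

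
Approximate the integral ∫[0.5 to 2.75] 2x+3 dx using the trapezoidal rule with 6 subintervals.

f(x) = 2x+3
a = 0.5, b = 2.75, n = 6
h = (b - a)/n = 0.375000

Trapezoidal rule: (h/2)[f(x₀) + 2f(x₁) + 2f(x₂) + ... + f(xₙ)]

x_0 = 0.5000, f(x_0) = 4.000000, coefficient = 1
x_1 = 0.8750, f(x_1) = 4.750000, coefficient = 2
x_2 = 1.2500, f(x_2) = 5.500000, coefficient = 2
x_3 = 1.6250, f(x_3) = 6.250000, coefficient = 2
x_4 = 2.0000, f(x_4) = 7.000000, coefficient = 2
x_5 = 2.3750, f(x_5) = 7.750000, coefficient = 2
x_6 = 2.7500, f(x_6) = 8.500000, coefficient = 1

I ≈ (0.375000/2) × 75.000000 = 14.062500
Exact value: 14.062500
Error: 0.000000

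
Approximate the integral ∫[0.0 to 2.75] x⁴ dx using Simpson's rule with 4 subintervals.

f(x) = x⁴
a = 0.0, b = 2.75, n = 4
h = (b - a)/n = 0.687500

Simpson's rule: (h/3)[f(x₀) + 4f(x₁) + 2f(x₂) + ... + f(xₙ)]

x_0 = 0.0000, f(x_0) = 0.000000, coefficient = 1
x_1 = 0.6875, f(x_1) = 0.223404, coefficient = 4
x_2 = 1.3750, f(x_2) = 3.574463, coefficient = 2
x_3 = 2.0625, f(x_3) = 18.095718, coefficient = 4
x_4 = 2.7500, f(x_4) = 57.191406, coefficient = 1

I ≈ (0.687500/3) × 137.616821 = 31.537188
Exact value: 31.455273
Error: 0.081915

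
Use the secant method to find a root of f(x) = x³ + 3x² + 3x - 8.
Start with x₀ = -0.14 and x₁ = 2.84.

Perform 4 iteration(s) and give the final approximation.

f(x) = x³ + 3x² + 3x - 8
x₀ = -0.14, x₁ = 2.84

Secant formula: x_{n+1} = x_n - f(x_n)(x_n - x_{n-1})/(f(x_n) - f(x_{n-1}))

Iteration 1:
  f(-0.140000) = -8.363944
  f(2.840000) = 47.623104
  x_2 = 2.840000 - 47.623104×(2.840000 - (-0.140000))/(47.623104 - (-8.363944))
       = 0.305184
Iteration 2:
  f(2.840000) = 47.623104
  f(0.305184) = -6.776611
  x_3 = 0.305184 - (-6.776611)×(0.305184 - 2.840000)/(-6.776611 - 47.623104)
       = 0.620948
Iteration 3:
  f(0.305184) = -6.776611
  f(0.620948) = -4.741003
  x_4 = 0.620948 - (-4.741003)×(0.620948 - 0.305184)/(-4.741003 - (-6.776611))
       = 1.356373
Iteration 4:
  f(0.620948) = -4.741003
  f(1.356373) = 4.083752
  x_5 = 1.356373 - 4.083752×(1.356373 - 0.620948)/(4.083752 - (-4.741003))
       = 1.016047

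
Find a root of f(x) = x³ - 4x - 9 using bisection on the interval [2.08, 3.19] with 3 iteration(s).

f(x) = x³ - 4x - 9
Initial interval: [2.08, 3.19]

Iteration 1:
  c_1 = (2.080000 + 3.190000)/2 = 2.635000
  f(c_1) = f(2.635000) = -1.244602
  f(a) × f(c) ≥ 0, new interval: [2.635000, 3.190000]
Iteration 2:
  c_2 = (2.635000 + 3.190000)/2 = 2.912500
  f(c_2) = f(2.912500) = 4.055736
  f(a) × f(c) < 0, new interval: [2.635000, 2.912500]
Iteration 3:
  c_3 = (2.635000 + 2.912500)/2 = 2.773750
  f(c_3) = f(2.773750) = 1.245370
  f(a) × f(c) < 0, new interval: [2.635000, 2.773750]

After 3 iteration(s), the approximation is c_3 = 2.773750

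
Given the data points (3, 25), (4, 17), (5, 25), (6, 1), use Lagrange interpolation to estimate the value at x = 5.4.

Lagrange interpolation formula:
P(x) = Σ yᵢ × Lᵢ(x)
where Lᵢ(x) = Π_{j≠i} (x - xⱼ)/(xᵢ - xⱼ)

L_0(5.4) = (5.4 - 4)/(3 - 4) × (5.4 - 5)/(3 - 5) × (5.4 - 6)/(3 - 6) = 0.056000
L_1(5.4) = (5.4 - 3)/(4 - 3) × (5.4 - 5)/(4 - 5) × (5.4 - 6)/(4 - 6) = -0.288000
L_2(5.4) = (5.4 - 3)/(5 - 3) × (5.4 - 4)/(5 - 4) × (5.4 - 6)/(5 - 6) = 1.008000
L_3(5.4) = (5.4 - 3)/(6 - 3) × (5.4 - 4)/(6 - 4) × (5.4 - 5)/(6 - 5) = 0.224000

P(5.4) = 25×L_0(5.4) + 17×L_1(5.4) + 25×L_2(5.4) + 1×L_3(5.4)
P(5.4) = 21.928000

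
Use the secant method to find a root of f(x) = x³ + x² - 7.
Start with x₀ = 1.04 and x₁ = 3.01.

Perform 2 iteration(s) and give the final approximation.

f(x) = x³ + x² - 7
x₀ = 1.04, x₁ = 3.01

Secant formula: x_{n+1} = x_n - f(x_n)(x_n - x_{n-1})/(f(x_n) - f(x_{n-1}))

Iteration 1:
  f(1.040000) = -4.793536
  f(3.010000) = 29.331001
  x_2 = 3.010000 - 29.331001×(3.010000 - 1.040000)/(29.331001 - (-4.793536))
       = 1.316729
Iteration 2:
  f(3.010000) = 29.331001
  f(1.316729) = -2.983309
  x_3 = 1.316729 - (-2.983309)×(1.316729 - 3.010000)/(-2.983309 - 29.331001)
       = 1.473055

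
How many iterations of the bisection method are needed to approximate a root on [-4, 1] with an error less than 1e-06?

We need (b-a)/2^n ≤ 1e-06
(1 - (-4))/2^n ≤ 1e-06
5/2^n ≤ 1e-06
2^n ≥ 5000000
n ≥ log₂(5000000) = 22.25
n ≥ 23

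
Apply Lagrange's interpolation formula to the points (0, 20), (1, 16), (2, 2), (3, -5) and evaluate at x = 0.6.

Lagrange interpolation formula:
P(x) = Σ yᵢ × Lᵢ(x)
where Lᵢ(x) = Π_{j≠i} (x - xⱼ)/(xᵢ - xⱼ)

L_0(0.6) = (0.6 - 1)/(0 - 1) × (0.6 - 2)/(0 - 2) × (0.6 - 3)/(0 - 3) = 0.224000
L_1(0.6) = (0.6 - 0)/(1 - 0) × (0.6 - 2)/(1 - 2) × (0.6 - 3)/(1 - 3) = 1.008000
L_2(0.6) = (0.6 - 0)/(2 - 0) × (0.6 - 1)/(2 - 1) × (0.6 - 3)/(2 - 3) = -0.288000
L_3(0.6) = (0.6 - 0)/(3 - 0) × (0.6 - 1)/(3 - 1) × (0.6 - 2)/(3 - 2) = 0.056000

P(0.6) = 20×L_0(0.6) + 16×L_1(0.6) + 2×L_2(0.6) + (-5)×L_3(0.6)
P(0.6) = 19.752000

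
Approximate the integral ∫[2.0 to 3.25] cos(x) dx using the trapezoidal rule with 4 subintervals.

f(x) = cos(x)
a = 2.0, b = 3.25, n = 4
h = (b - a)/n = 0.312500

Trapezoidal rule: (h/2)[f(x₀) + 2f(x₁) + 2f(x₂) + ... + f(xₙ)]

x_0 = 2.0000, f(x_0) = -0.416147, coefficient = 1
x_1 = 2.3125, f(x_1) = -0.675545, coefficient = 2
x_2 = 2.6250, f(x_2) = -0.869507, coefficient = 2
x_3 = 2.9375, f(x_3) = -0.979245, coefficient = 2
x_4 = 3.2500, f(x_4) = -0.994130, coefficient = 1

I ≈ (0.312500/2) × -6.458872 = -1.009199
Exact value: -1.017493
Error: 0.008294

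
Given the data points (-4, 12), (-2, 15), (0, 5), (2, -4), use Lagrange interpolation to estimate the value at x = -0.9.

Lagrange interpolation formula:
P(x) = Σ yᵢ × Lᵢ(x)
where Lᵢ(x) = Π_{j≠i} (x - xⱼ)/(xᵢ - xⱼ)

L_0(-0.9) = (-0.9 - (-2))/(-4 - (-2)) × (-0.9 - 0)/(-4 - 0) × (-0.9 - 2)/(-4 - 2) = -0.059813
L_1(-0.9) = (-0.9 - (-4))/(-2 - (-4)) × (-0.9 - 0)/(-2 - 0) × (-0.9 - 2)/(-2 - 2) = 0.505687
L_2(-0.9) = (-0.9 - (-4))/(0 - (-4)) × (-0.9 - (-2))/(0 - (-2)) × (-0.9 - 2)/(0 - 2) = 0.618063
L_3(-0.9) = (-0.9 - (-4))/(2 - (-4)) × (-0.9 - (-2))/(2 - (-2)) × (-0.9 - 0)/(2 - 0) = -0.063938

P(-0.9) = 12×L_0(-0.9) + 15×L_1(-0.9) + 5×L_2(-0.9) + (-4)×L_3(-0.9)
P(-0.9) = 10.213625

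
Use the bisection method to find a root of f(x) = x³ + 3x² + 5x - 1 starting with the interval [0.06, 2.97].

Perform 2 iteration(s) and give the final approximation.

f(x) = x³ + 3x² + 5x - 1
Initial interval: [0.06, 2.97]

Iteration 1:
  c_1 = (0.060000 + 2.970000)/2 = 1.515000
  f(c_1) = f(1.515000) = 16.937941
  f(a) × f(c) < 0, new interval: [0.060000, 1.515000]
Iteration 2:
  c_2 = (0.060000 + 1.515000)/2 = 0.787500
  f(c_2) = f(0.787500) = 5.286342
  f(a) × f(c) < 0, new interval: [0.060000, 0.787500]

After 2 iteration(s), the approximation is c_2 = 0.787500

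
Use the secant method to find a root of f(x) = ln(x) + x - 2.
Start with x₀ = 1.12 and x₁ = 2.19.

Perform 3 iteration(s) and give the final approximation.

f(x) = ln(x) + x - 2
x₀ = 1.12, x₁ = 2.19

Secant formula: x_{n+1} = x_n - f(x_n)(x_n - x_{n-1})/(f(x_n) - f(x_{n-1}))

Iteration 1:
  f(1.120000) = -0.766671
  f(2.190000) = 0.973902
  x_2 = 2.190000 - 0.973902×(2.190000 - 1.120000)/(0.973902 - (-0.766671))
       = 1.591304
Iteration 2:
  f(2.190000) = 0.973902
  f(1.591304) = 0.055857
  x_3 = 1.591304 - 0.055857×(1.591304 - 2.190000)/(0.055857 - 0.973902)
       = 1.554877
Iteration 3:
  f(1.591304) = 0.055857
  f(1.554877) = -0.003727
  x_4 = 1.554877 - (-0.003727)×(1.554877 - 1.591304)/(-0.003727 - 0.055857)
       = 1.557155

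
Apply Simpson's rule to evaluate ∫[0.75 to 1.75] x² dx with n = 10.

f(x) = x²
a = 0.75, b = 1.75, n = 10
h = (b - a)/n = 0.100000

Simpson's rule: (h/3)[f(x₀) + 4f(x₁) + 2f(x₂) + ... + f(xₙ)]

x_0 = 0.7500, f(x_0) = 0.562500, coefficient = 1
x_1 = 0.8500, f(x_1) = 0.722500, coefficient = 4
x_2 = 0.9500, f(x_2) = 0.902500, coefficient = 2
x_3 = 1.0500, f(x_3) = 1.102500, coefficient = 4
x_4 = 1.1500, f(x_4) = 1.322500, coefficient = 2
x_5 = 1.2500, f(x_5) = 1.562500, coefficient = 4
x_6 = 1.3500, f(x_6) = 1.822500, coefficient = 2
x_7 = 1.4500, f(x_7) = 2.102500, coefficient = 4
x_8 = 1.5500, f(x_8) = 2.402500, coefficient = 2
x_9 = 1.6500, f(x_9) = 2.722500, coefficient = 4
x_10 = 1.7500, f(x_10) = 3.062500, coefficient = 1

I ≈ (0.100000/3) × 49.375000 = 1.645833
Exact value: 1.645833
Error: 0.000000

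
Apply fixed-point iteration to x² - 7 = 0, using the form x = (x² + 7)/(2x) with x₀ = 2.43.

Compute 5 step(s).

Equation: x² - 7 = 0
Fixed-point form: x = (x² + 7)/(2x)
x₀ = 2.43

x_1 = g(2.430000) = 2.655329
x_2 = g(2.655329) = 2.645769
x_3 = g(2.645769) = 2.645751
x_4 = g(2.645751) = 2.645751
x_5 = g(2.645751) = 2.645751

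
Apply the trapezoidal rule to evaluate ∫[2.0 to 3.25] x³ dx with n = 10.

f(x) = x³
a = 2.0, b = 3.25, n = 10
h = (b - a)/n = 0.125000

Trapezoidal rule: (h/2)[f(x₀) + 2f(x₁) + 2f(x₂) + ... + f(xₙ)]

x_0 = 2.0000, f(x_0) = 8.000000, coefficient = 1
x_1 = 2.1250, f(x_1) = 9.595703, coefficient = 2
x_2 = 2.2500, f(x_2) = 11.390625, coefficient = 2
x_3 = 2.3750, f(x_3) = 13.396484, coefficient = 2
x_4 = 2.5000, f(x_4) = 15.625000, coefficient = 2
x_5 = 2.6250, f(x_5) = 18.087891, coefficient = 2
x_6 = 2.7500, f(x_6) = 20.796875, coefficient = 2
x_7 = 2.8750, f(x_7) = 23.763672, coefficient = 2
x_8 = 3.0000, f(x_8) = 27.000000, coefficient = 2
x_9 = 3.1250, f(x_9) = 30.517578, coefficient = 2
x_10 = 3.2500, f(x_10) = 34.328125, coefficient = 1

I ≈ (0.125000/2) × 382.675781 = 23.917236
Exact value: 23.891602
Error: 0.025635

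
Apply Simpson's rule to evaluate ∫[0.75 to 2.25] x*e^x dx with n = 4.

f(x) = x*e^x
a = 0.75, b = 2.25, n = 4
h = (b - a)/n = 0.375000

Simpson's rule: (h/3)[f(x₀) + 4f(x₁) + 2f(x₂) + ... + f(xₙ)]

x_0 = 0.7500, f(x_0) = 1.587750, coefficient = 1
x_1 = 1.1250, f(x_1) = 3.465244, coefficient = 4
x_2 = 1.5000, f(x_2) = 6.722534, coefficient = 2
x_3 = 1.8750, f(x_3) = 12.226536, coefficient = 4
x_4 = 2.2500, f(x_4) = 21.347406, coefficient = 1

I ≈ (0.375000/3) × 99.147342 = 12.393418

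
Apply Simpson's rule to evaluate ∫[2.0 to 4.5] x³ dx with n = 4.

f(x) = x³
a = 2.0, b = 4.5, n = 4
h = (b - a)/n = 0.625000

Simpson's rule: (h/3)[f(x₀) + 4f(x₁) + 2f(x₂) + ... + f(xₙ)]

x_0 = 2.0000, f(x_0) = 8.000000, coefficient = 1
x_1 = 2.6250, f(x_1) = 18.087891, coefficient = 4
x_2 = 3.2500, f(x_2) = 34.328125, coefficient = 2
x_3 = 3.8750, f(x_3) = 58.185547, coefficient = 4
x_4 = 4.5000, f(x_4) = 91.125000, coefficient = 1

I ≈ (0.625000/3) × 472.875000 = 98.515625
Exact value: 98.515625
Error: 0.000000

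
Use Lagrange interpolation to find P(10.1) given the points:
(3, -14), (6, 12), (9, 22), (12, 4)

Lagrange interpolation formula:
P(x) = Σ yᵢ × Lᵢ(x)
where Lᵢ(x) = Π_{j≠i} (x - xⱼ)/(xᵢ - xⱼ)

L_0(10.1) = (10.1 - 6)/(3 - 6) × (10.1 - 9)/(3 - 9) × (10.1 - 12)/(3 - 12) = 0.052895
L_1(10.1) = (10.1 - 3)/(6 - 3) × (10.1 - 9)/(6 - 9) × (10.1 - 12)/(6 - 12) = -0.274796
L_2(10.1) = (10.1 - 3)/(9 - 3) × (10.1 - 6)/(9 - 6) × (10.1 - 12)/(9 - 12) = 1.024241
L_3(10.1) = (10.1 - 3)/(12 - 3) × (10.1 - 6)/(12 - 6) × (10.1 - 9)/(12 - 9) = 0.197660

P(10.1) = (-14)×L_0(10.1) + 12×L_1(10.1) + 22×L_2(10.1) + 4×L_3(10.1)
P(10.1) = 19.285852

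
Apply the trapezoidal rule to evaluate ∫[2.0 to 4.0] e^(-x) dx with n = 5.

f(x) = e^(-x)
a = 2.0, b = 4.0, n = 5
h = (b - a)/n = 0.400000

Trapezoidal rule: (h/2)[f(x₀) + 2f(x₁) + 2f(x₂) + ... + f(xₙ)]

x_0 = 2.0000, f(x_0) = 0.135335, coefficient = 1
x_1 = 2.4000, f(x_1) = 0.090718, coefficient = 2
x_2 = 2.8000, f(x_2) = 0.060810, coefficient = 2
x_3 = 3.2000, f(x_3) = 0.040762, coefficient = 2
x_4 = 3.6000, f(x_4) = 0.027324, coefficient = 2
x_5 = 4.0000, f(x_5) = 0.018316, coefficient = 1

I ≈ (0.400000/2) × 0.592879 = 0.118576
Exact value: 0.117020
Error: 0.001556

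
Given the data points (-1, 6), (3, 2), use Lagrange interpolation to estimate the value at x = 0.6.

Lagrange interpolation formula:
P(x) = Σ yᵢ × Lᵢ(x)
where Lᵢ(x) = Π_{j≠i} (x - xⱼ)/(xᵢ - xⱼ)

L_0(0.6) = (0.6 - 3)/(-1 - 3) = 0.600000
L_1(0.6) = (0.6 - (-1))/(3 - (-1)) = 0.400000

P(0.6) = 6×L_0(0.6) + 2×L_1(0.6)
P(0.6) = 4.400000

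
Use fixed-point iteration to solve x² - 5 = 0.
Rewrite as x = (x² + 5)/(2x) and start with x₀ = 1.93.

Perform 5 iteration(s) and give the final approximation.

Equation: x² - 5 = 0
Fixed-point form: x = (x² + 5)/(2x)
x₀ = 1.93

x_1 = g(1.930000) = 2.260337
x_2 = g(2.260337) = 2.236198
x_3 = g(2.236198) = 2.236068
x_4 = g(2.236068) = 2.236068
x_5 = g(2.236068) = 2.236068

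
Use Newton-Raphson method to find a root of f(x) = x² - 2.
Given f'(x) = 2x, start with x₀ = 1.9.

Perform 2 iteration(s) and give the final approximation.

f(x) = x² - 2
f'(x) = 2x
x₀ = 1.9

Newton-Raphson formula: x_{n+1} = x_n - f(x_n)/f'(x_n)

Iteration 1:
  f(1.900000) = 1.610000
  f'(1.900000) = 3.800000
  x_1 = 1.900000 - 1.610000/3.800000 = 1.476316
Iteration 2:
  f(1.476316) = 0.179508
  f'(1.476316) = 2.952632
  x_2 = 1.476316 - 0.179508/2.952632 = 1.415520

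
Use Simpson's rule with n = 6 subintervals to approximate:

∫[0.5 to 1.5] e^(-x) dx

f(x) = e^(-x)
a = 0.5, b = 1.5, n = 6
h = (b - a)/n = 0.166667

Simpson's rule: (h/3)[f(x₀) + 4f(x₁) + 2f(x₂) + ... + f(xₙ)]

x_0 = 0.5000, f(x_0) = 0.606531, coefficient = 1
x_1 = 0.6667, f(x_1) = 0.513417, coefficient = 4
x_2 = 0.8333, f(x_2) = 0.434598, coefficient = 2
x_3 = 1.0000, f(x_3) = 0.367879, coefficient = 4
x_4 = 1.1667, f(x_4) = 0.311403, coefficient = 2
x_5 = 1.3333, f(x_5) = 0.263597, coefficient = 4
x_6 = 1.5000, f(x_6) = 0.223130, coefficient = 1

I ≈ (0.166667/3) × 6.901238 = 0.383402
Exact value: 0.383400
Error: 0.000002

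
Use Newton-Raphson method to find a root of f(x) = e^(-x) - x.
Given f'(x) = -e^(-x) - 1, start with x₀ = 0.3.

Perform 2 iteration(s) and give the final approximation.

f(x) = e^(-x) - x
f'(x) = -e^(-x) - 1
x₀ = 0.3

Newton-Raphson formula: x_{n+1} = x_n - f(x_n)/f'(x_n)

Iteration 1:
  f(0.300000) = 0.440818
  f'(0.300000) = -1.740818
  x_1 = 0.300000 - 0.440818/(-1.740818) = 0.553225
Iteration 2:
  f(0.553225) = 0.021868
  f'(0.553225) = -1.575092
  x_2 = 0.553225 - 0.021868/(-1.575092) = 0.567108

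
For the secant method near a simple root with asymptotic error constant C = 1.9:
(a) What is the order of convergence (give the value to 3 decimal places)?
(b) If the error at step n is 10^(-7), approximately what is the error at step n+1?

(a) Secant method has superlinear convergence with order φ = (1+√5)/2 ≈ 1.618.
    This means |e_{n+1}| ≈ C|e_n|^1.618.

(b) With |e_n| = 10^(-7) and C = 1.9:
    |e_{n+1}| ≈ 1.9 × (10^(-7))^1.618 = 1.9 × 10^(-11.33)

(a) ≈ 1.618 (golden ratio); (b) |e_{n+1}| ≈ 8.964e-12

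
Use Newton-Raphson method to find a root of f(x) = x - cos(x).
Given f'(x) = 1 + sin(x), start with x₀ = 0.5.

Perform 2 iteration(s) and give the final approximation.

f(x) = x - cos(x)
f'(x) = 1 + sin(x)
x₀ = 0.5

Newton-Raphson formula: x_{n+1} = x_n - f(x_n)/f'(x_n)

Iteration 1:
  f(0.500000) = -0.377583
  f'(0.500000) = 1.479426
  x_1 = 0.500000 - (-0.377583)/1.479426 = 0.755222
Iteration 2:
  f(0.755222) = 0.027103
  f'(0.755222) = 1.685451
  x_2 = 0.755222 - 0.027103/1.685451 = 0.739142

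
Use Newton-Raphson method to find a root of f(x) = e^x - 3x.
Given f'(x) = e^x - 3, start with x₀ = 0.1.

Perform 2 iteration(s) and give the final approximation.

f(x) = e^x - 3x
f'(x) = e^x - 3
x₀ = 0.1

Newton-Raphson formula: x_{n+1} = x_n - f(x_n)/f'(x_n)

Iteration 1:
  f(0.100000) = 0.805171
  f'(0.100000) = -1.894829
  x_1 = 0.100000 - 0.805171/(-1.894829) = 0.524931
Iteration 2:
  f(0.524931) = 0.115550
  f'(0.524931) = -1.309658
  x_2 = 0.524931 - 0.115550/(-1.309658) = 0.613160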